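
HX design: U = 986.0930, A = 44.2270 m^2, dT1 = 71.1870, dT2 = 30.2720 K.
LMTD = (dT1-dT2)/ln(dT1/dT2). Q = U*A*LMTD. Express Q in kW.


LMTD = 47.8489 K
Q = 986.0930 * 44.2270 * 47.8489 = 2086784.4719 W = 2086.7845 kW

2086.7845 kW


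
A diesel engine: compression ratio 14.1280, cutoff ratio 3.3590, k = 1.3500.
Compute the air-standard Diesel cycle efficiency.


r^(k-1) = 2.5266
rc^k = 5.1331
eta = 0.4863 = 48.6322%

48.6322%


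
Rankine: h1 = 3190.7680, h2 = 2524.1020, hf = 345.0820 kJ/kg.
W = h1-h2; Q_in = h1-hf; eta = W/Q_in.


W = 666.6660 kJ/kg
Q_in = 2845.6860 kJ/kg
eta = 0.2343 = 23.4273%

eta = 23.4273%


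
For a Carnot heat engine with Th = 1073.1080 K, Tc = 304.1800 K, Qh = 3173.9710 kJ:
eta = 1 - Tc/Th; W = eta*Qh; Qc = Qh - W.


eta = 1 - 304.1800/1073.1080 = 0.7165
W = 0.7165 * 3173.9710 = 2274.2866 kJ
Qc = 3173.9710 - 2274.2866 = 899.6844 kJ

eta = 71.6543%, W = 2274.2866 kJ, Qc = 899.6844 kJ


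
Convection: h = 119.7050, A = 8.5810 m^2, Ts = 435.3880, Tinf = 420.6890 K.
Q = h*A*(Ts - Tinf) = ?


dT = 14.6990 K
Q = 119.7050 * 8.5810 * 14.6990 = 15098.6453 W

15098.6453 W


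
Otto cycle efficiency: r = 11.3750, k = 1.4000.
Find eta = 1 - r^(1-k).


r^(k-1) = 2.6447
eta = 1 - 1/2.6447 = 0.6219 = 62.1889%

62.1889%


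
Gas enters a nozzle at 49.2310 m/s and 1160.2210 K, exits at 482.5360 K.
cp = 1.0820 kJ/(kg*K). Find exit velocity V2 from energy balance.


dT = 677.6850 K
2*cp*1000*dT = 1466510.3400
V1^2 = 2423.6914
V2 = sqrt(1468934.0314) = 1211.9959 m/s

1211.9959 m/s


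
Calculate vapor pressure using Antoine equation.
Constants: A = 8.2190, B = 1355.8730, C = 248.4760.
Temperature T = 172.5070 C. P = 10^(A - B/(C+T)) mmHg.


C+T = 420.9830
B/(C+T) = 3.2207
log10(P) = 8.2190 - 3.2207 = 4.9983
P = 10^4.9983 = 99602.2150 mmHg

99602.2150 mmHg


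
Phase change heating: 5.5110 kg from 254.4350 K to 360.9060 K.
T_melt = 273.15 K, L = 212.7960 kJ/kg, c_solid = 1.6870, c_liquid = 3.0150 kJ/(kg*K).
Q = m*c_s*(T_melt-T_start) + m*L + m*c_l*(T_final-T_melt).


Q1 (sensible, solid) = 5.5110 * 1.6870 * 18.7150 = 173.9944 kJ
Q2 (latent) = 5.5110 * 212.7960 = 1172.7188 kJ
Q3 (sensible, liquid) = 5.5110 * 3.0150 * 87.7560 = 1458.1243 kJ
Q_total = 2804.8375 kJ

2804.8375 kJ


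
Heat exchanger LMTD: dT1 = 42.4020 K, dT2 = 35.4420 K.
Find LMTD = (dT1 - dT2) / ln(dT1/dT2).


dT1/dT2 = 1.1964
ln(dT1/dT2) = 0.1793
LMTD = 6.9600 / 0.1793 = 38.8181 K

38.8181 K


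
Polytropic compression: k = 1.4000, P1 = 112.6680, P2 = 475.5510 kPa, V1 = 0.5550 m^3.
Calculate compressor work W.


(k-1)/k = 0.2857
(P2/P1)^exp = 1.5090
W = 3.5000 * 112.6680 * 0.5550 * (1.5090 - 1) = 111.3951 kJ

111.3951 kJ


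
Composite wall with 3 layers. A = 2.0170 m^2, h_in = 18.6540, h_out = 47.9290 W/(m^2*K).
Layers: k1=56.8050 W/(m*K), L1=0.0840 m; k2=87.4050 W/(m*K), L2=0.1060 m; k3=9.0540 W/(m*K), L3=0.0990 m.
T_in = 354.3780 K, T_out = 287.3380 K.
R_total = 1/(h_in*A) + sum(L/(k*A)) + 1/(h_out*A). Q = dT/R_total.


R_conv_in = 1/(18.6540*2.0170) = 0.0266
R_1 = 0.0840/(56.8050*2.0170) = 0.0007
R_2 = 0.1060/(87.4050*2.0170) = 0.0006
R_3 = 0.0990/(9.0540*2.0170) = 0.0054
R_conv_out = 1/(47.9290*2.0170) = 0.0103
R_total = 0.0437 K/W
Q = 67.0400 / 0.0437 = 1534.8800 W

R_total = 0.0437 K/W, Q = 1534.8800 W


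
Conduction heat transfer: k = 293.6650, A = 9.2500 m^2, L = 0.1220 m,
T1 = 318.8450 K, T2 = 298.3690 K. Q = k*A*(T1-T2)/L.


dT = 20.4760 K
Q = 293.6650 * 9.2500 * 20.4760 / 0.1220 = 455910.0983 W

455910.0983 W


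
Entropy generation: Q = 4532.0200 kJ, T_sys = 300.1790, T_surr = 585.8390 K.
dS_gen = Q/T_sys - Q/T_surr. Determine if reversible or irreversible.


dS_sys = 4532.0200/300.1790 = 15.0977 kJ/K
dS_surr = -4532.0200/585.8390 = -7.7359 kJ/K
dS_gen = 15.0977 - 7.7359 = 7.3618 kJ/K (irreversible)

dS_gen = 7.3618 kJ/K, irreversible


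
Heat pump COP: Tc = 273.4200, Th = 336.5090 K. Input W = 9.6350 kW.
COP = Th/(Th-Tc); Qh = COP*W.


COP = 336.5090 / 63.0890 = 5.3339
Qh = 5.3339 * 9.6350 = 51.3919 kW

COP = 5.3339, Qh = 51.3919 kW


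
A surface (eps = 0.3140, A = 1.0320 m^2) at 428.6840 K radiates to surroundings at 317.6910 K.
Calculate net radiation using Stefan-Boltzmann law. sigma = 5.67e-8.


T^4 = 3.3771e+10
Tsurr^4 = 1.0186e+10
Q = 0.3140 * 5.67e-8 * 1.0320 * 2.3585e+10 = 433.3400 W

433.3400 W


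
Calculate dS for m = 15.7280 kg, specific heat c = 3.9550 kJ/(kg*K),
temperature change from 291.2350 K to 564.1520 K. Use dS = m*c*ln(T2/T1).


T2/T1 = 1.9371
ln(T2/T1) = 0.6612
dS = 15.7280 * 3.9550 * 0.6612 = 41.1290 kJ/K

41.1290 kJ/K


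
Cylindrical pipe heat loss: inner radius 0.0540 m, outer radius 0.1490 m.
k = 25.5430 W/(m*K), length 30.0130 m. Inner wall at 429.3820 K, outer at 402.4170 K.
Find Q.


dT = 26.9650 K
ln(ro/ri) = 1.0150
Q = 2*pi*25.5430*30.0130*26.9650 / 1.0150 = 127971.0434 W

127971.0434 W


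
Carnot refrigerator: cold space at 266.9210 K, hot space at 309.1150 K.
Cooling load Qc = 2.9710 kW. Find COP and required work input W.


COP = 266.9210 / 42.1940 = 6.3260
W = 2.9710 / 6.3260 = 0.4696 kW

COP = 6.3260, W = 0.4696 kW


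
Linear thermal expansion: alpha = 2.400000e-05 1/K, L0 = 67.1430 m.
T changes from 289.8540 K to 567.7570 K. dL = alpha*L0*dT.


dT = 277.9030 K
dL = 2.400000e-05 * 67.1430 * 277.9030 = 0.447822 m
L_final = 67.590822 m

dL = 0.447822 m


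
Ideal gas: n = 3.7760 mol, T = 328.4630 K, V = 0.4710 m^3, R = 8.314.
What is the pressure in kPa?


P = nRT/V = 3.7760 * 8.314 * 328.4630 / 0.4710
= 10311.6571 / 0.4710 = 21893.1148 Pa = 21.8931 kPa

21.8931 kPa


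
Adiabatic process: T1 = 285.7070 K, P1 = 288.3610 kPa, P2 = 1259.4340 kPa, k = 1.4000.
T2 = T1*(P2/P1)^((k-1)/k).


(k-1)/k = 0.2857
(P2/P1)^exp = 1.5238
T2 = 285.7070 * 1.5238 = 435.3577 K

435.3577 K


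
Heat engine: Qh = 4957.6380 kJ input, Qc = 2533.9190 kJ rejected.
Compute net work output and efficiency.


W = 4957.6380 - 2533.9190 = 2423.7190 kJ
eta = 2423.7190 / 4957.6380 = 0.4889 = 48.8886%

W = 2423.7190 kJ, eta = 48.8886%


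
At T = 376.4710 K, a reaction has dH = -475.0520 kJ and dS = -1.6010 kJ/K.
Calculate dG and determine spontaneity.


T*dS = 376.4710 * -1.6010 = -602.7301 kJ
dG = -475.0520 + 602.7301 = 127.6781 kJ (non-spontaneous)

dG = 127.6781 kJ, non-spontaneous


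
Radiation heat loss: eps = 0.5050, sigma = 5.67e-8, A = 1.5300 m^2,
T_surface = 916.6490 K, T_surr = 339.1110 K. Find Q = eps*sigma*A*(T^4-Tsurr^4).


T^4 = 7.0601e+11
Tsurr^4 = 1.3224e+10
Q = 0.5050 * 5.67e-8 * 1.5300 * 6.9279e+11 = 30350.5337 W

30350.5337 W


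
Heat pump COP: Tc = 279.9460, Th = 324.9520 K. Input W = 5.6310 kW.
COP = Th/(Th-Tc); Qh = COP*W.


COP = 324.9520 / 45.0060 = 7.2202
Qh = 7.2202 * 5.6310 = 40.6569 kW

COP = 7.2202, Qh = 40.6569 kW


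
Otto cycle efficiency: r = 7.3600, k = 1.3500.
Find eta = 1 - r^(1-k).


r^(k-1) = 2.0110
eta = 1 - 1/2.0110 = 0.5027 = 50.2729%

50.2729%


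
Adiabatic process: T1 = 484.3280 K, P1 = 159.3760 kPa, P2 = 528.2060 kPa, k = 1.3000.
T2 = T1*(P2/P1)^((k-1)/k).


(k-1)/k = 0.2308
(P2/P1)^exp = 1.3185
T2 = 484.3280 * 1.3185 = 638.5977 K

638.5977 K


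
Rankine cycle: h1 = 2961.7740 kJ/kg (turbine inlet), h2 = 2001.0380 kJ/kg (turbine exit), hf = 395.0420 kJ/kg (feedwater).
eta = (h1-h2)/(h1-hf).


W = 960.7360 kJ/kg
Q_in = 2566.7320 kJ/kg
eta = 0.3743 = 37.4303%

eta = 37.4303%


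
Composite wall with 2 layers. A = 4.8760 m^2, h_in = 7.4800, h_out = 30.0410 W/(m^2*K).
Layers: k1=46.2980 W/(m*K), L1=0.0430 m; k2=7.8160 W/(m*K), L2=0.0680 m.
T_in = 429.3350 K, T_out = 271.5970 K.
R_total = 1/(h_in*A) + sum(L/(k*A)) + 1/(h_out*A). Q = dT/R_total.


R_conv_in = 1/(7.4800*4.8760) = 0.0274
R_1 = 0.0430/(46.2980*4.8760) = 0.0002
R_2 = 0.0680/(7.8160*4.8760) = 0.0018
R_conv_out = 1/(30.0410*4.8760) = 0.0068
R_total = 0.0362 K/W
Q = 157.7380 / 0.0362 = 4355.0508 W

R_total = 0.0362 K/W, Q = 4355.0508 W


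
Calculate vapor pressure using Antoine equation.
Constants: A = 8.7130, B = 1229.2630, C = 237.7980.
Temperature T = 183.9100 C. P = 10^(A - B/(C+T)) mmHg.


C+T = 421.7080
B/(C+T) = 2.9150
log10(P) = 8.7130 - 2.9150 = 5.7980
P = 10^5.7980 = 628112.6125 mmHg

628112.6125 mmHg


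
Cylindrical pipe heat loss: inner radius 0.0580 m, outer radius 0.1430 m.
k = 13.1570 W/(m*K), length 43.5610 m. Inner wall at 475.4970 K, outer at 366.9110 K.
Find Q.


dT = 108.5860 K
ln(ro/ri) = 0.9024
Q = 2*pi*13.1570*43.5610*108.5860 / 0.9024 = 433319.8191 W

433319.8191 W


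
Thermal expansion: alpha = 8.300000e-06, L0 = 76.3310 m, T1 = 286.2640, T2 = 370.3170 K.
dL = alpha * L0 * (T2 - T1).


dT = 84.0530 K
dL = 8.300000e-06 * 76.3310 * 84.0530 = 0.053252 m
L_final = 76.384252 m

dL = 0.053252 m


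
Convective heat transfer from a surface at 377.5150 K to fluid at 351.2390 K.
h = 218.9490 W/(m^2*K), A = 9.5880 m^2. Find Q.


dT = 26.2760 K
Q = 218.9490 * 9.5880 * 26.2760 = 55160.7604 W

55160.7604 W


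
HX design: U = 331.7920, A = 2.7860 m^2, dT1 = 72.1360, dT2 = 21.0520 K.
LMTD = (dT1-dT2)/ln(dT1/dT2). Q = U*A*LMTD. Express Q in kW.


LMTD = 41.4792 K
Q = 331.7920 * 2.7860 * 41.4792 = 38342.2125 W = 38.3422 kW

38.3422 kW


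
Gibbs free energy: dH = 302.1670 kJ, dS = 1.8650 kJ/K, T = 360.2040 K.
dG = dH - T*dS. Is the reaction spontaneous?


T*dS = 360.2040 * 1.8650 = 671.7805 kJ
dG = 302.1670 - 671.7805 = -369.6135 kJ (spontaneous)

dG = -369.6135 kJ, spontaneous


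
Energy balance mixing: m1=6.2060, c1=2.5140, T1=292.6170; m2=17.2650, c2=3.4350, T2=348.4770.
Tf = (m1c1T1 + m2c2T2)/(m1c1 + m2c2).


num = 25231.9008
den = 74.9072
Tf = 336.8423 K

336.8423 K


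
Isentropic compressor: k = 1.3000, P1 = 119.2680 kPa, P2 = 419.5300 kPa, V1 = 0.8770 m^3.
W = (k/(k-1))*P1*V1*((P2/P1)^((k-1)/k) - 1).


(k-1)/k = 0.2308
(P2/P1)^exp = 1.3368
W = 4.3333 * 119.2680 * 0.8770 * (1.3368 - 1) = 152.6416 kJ

152.6416 kJ


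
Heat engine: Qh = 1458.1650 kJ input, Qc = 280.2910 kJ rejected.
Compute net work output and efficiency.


W = 1458.1650 - 280.2910 = 1177.8740 kJ
eta = 1177.8740 / 1458.1650 = 0.8078 = 80.7778%

W = 1177.8740 kJ, eta = 80.7778%


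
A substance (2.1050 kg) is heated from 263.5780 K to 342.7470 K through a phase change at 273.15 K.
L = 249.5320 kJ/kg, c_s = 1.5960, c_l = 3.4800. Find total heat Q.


Q1 (sensible, solid) = 2.1050 * 1.5960 * 9.5720 = 32.1579 kJ
Q2 (latent) = 2.1050 * 249.5320 = 525.2649 kJ
Q3 (sensible, liquid) = 2.1050 * 3.4800 * 69.5970 = 509.8259 kJ
Q_total = 1067.2486 kJ

1067.2486 kJ


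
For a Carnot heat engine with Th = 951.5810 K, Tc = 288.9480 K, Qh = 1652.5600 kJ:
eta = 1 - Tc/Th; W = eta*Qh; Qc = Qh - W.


eta = 1 - 288.9480/951.5810 = 0.6963
W = 0.6963 * 1652.5600 = 1150.7594 kJ
Qc = 1652.5600 - 1150.7594 = 501.8006 kJ

eta = 69.6350%, W = 1150.7594 kJ, Qc = 501.8006 kJ


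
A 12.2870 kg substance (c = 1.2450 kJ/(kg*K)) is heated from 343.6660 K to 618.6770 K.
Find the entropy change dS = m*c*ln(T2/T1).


T2/T1 = 1.8002
ln(T2/T1) = 0.5879
dS = 12.2870 * 1.2450 * 0.5879 = 8.9935 kJ/K

8.9935 kJ/K


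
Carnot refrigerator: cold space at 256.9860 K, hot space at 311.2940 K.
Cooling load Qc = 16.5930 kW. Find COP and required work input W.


COP = 256.9860 / 54.3080 = 4.7320
W = 16.5930 / 4.7320 = 3.5065 kW

COP = 4.7320, W = 3.5065 kW


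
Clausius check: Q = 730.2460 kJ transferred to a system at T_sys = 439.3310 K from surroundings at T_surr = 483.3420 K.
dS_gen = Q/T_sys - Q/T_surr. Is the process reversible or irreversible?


dS_sys = 730.2460/439.3310 = 1.6622 kJ/K
dS_surr = -730.2460/483.3420 = -1.5108 kJ/K
dS_gen = 1.6622 - 1.5108 = 0.1514 kJ/K (irreversible)

dS_gen = 0.1514 kJ/K, irreversible


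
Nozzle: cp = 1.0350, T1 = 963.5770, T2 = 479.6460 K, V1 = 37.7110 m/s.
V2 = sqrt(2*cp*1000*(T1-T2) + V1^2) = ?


dT = 483.9310 K
2*cp*1000*dT = 1001737.1700
V1^2 = 1422.1195
V2 = sqrt(1003159.2895) = 1001.5784 m/s

1001.5784 m/s


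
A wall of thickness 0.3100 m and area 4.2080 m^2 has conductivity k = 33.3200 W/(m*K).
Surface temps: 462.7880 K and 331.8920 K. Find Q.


dT = 130.8960 K
Q = 33.3200 * 4.2080 * 130.8960 / 0.3100 = 59203.2305 W

59203.2305 W


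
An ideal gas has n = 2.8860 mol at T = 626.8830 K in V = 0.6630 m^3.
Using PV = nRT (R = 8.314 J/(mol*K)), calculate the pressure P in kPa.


P = nRT/V = 2.8860 * 8.314 * 626.8830 / 0.6630
= 15041.5586 / 0.6630 = 22687.1170 Pa = 22.6871 kPa

22.6871 kPa


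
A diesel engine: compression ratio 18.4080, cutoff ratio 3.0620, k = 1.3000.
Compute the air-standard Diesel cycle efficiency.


r^(k-1) = 2.3961
rc^k = 4.2836
eta = 0.4888 = 48.8773%

48.8773%


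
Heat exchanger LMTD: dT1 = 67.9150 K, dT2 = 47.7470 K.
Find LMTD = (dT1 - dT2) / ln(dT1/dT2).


dT1/dT2 = 1.4224
ln(dT1/dT2) = 0.3523
LMTD = 20.1680 / 0.3523 = 57.2401 K

57.2401 K


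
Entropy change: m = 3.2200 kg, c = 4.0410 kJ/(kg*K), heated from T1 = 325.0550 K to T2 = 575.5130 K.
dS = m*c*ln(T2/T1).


T2/T1 = 1.7705
ln(T2/T1) = 0.5713
dS = 3.2200 * 4.0410 * 0.5713 = 7.4333 kJ/K

7.4333 kJ/K


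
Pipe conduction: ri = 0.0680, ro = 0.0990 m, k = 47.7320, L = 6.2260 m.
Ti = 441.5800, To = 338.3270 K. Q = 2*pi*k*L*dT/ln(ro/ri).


dT = 103.2530 K
ln(ro/ri) = 0.3756
Q = 2*pi*47.7320*6.2260*103.2530 / 0.3756 = 513288.6597 W

513288.6597 W


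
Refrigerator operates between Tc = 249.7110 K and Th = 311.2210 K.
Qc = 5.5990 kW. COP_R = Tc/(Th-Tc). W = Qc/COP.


COP = 249.7110 / 61.5100 = 4.0597
W = 5.5990 / 4.0597 = 1.3792 kW

COP = 4.0597, W = 1.3792 kW


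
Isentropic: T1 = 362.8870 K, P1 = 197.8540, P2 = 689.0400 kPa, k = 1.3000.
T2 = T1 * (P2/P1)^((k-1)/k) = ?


(k-1)/k = 0.2308
(P2/P1)^exp = 1.3337
T2 = 362.8870 * 1.3337 = 483.9775 K

483.9775 K


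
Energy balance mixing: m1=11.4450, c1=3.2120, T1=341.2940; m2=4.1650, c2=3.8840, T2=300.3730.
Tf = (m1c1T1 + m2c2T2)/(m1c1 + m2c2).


num = 17405.5167
den = 52.9382
Tf = 328.7894 K

328.7894 K


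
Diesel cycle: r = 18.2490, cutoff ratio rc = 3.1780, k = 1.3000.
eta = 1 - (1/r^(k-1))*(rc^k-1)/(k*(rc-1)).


r^(k-1) = 2.3899
rc^k = 4.4957
eta = 0.4834 = 48.3388%

48.3388%


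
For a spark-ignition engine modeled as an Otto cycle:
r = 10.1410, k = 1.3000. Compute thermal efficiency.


r^(k-1) = 2.0037
eta = 1 - 1/2.0037 = 0.5009 = 50.0914%

50.0914%


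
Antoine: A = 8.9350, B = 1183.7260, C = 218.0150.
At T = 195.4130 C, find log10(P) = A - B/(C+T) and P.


C+T = 413.4280
B/(C+T) = 2.8632
log10(P) = 8.9350 - 2.8632 = 6.0718
P = 10^6.0718 = 1179784.0997 mmHg

1179784.0997 mmHg


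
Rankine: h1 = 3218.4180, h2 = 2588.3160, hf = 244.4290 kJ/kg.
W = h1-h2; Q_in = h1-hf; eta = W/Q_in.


W = 630.1020 kJ/kg
Q_in = 2973.9890 kJ/kg
eta = 0.2119 = 21.1871%

eta = 21.1871%


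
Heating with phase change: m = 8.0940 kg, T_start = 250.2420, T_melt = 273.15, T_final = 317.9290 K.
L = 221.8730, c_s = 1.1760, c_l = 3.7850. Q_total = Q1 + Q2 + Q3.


Q1 (sensible, solid) = 8.0940 * 1.1760 * 22.9080 = 218.0508 kJ
Q2 (latent) = 8.0940 * 221.8730 = 1795.8401 kJ
Q3 (sensible, liquid) = 8.0940 * 3.7850 * 44.7790 = 1371.8400 kJ
Q_total = 3385.7309 kJ

3385.7309 kJ


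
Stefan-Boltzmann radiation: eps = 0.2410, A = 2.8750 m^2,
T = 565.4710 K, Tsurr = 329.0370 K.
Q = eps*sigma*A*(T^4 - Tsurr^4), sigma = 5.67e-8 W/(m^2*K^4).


T^4 = 1.0224e+11
Tsurr^4 = 1.1721e+10
Q = 0.2410 * 5.67e-8 * 2.8750 * 9.0523e+10 = 3556.3051 W

3556.3051 W


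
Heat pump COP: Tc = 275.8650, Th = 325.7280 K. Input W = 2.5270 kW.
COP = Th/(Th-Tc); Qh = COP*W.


COP = 325.7280 / 49.8630 = 6.5325
Qh = 6.5325 * 2.5270 = 16.5075 kW

COP = 6.5325, Qh = 16.5075 kW


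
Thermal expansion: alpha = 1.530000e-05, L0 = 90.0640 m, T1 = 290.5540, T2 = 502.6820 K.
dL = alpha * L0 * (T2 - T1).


dT = 212.1280 K
dL = 1.530000e-05 * 90.0640 * 212.1280 = 0.292308 m
L_final = 90.356308 m

dL = 0.292308 m


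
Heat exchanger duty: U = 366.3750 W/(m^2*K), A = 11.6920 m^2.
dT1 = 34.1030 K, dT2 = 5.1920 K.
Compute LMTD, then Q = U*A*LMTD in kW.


LMTD = 15.3597 K
Q = 366.3750 * 11.6920 * 15.3597 = 65795.5721 W = 65.7956 kW

65.7956 kW


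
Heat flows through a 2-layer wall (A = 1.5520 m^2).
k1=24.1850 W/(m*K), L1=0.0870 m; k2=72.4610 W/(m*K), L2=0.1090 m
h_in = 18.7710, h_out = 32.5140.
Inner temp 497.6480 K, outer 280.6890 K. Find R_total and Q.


R_conv_in = 1/(18.7710*1.5520) = 0.0343
R_1 = 0.0870/(24.1850*1.5520) = 0.0023
R_2 = 0.1090/(72.4610*1.5520) = 0.0010
R_conv_out = 1/(32.5140*1.5520) = 0.0198
R_total = 0.0574 K/W
Q = 216.9590 / 0.0574 = 3777.8068 W

R_total = 0.0574 K/W, Q = 3777.8068 W


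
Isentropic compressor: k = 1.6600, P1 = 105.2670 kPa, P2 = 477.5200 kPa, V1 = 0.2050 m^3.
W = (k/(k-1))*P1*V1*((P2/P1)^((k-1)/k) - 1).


(k-1)/k = 0.3976
(P2/P1)^exp = 1.8243
W = 2.5152 * 105.2670 * 0.2050 * (1.8243 - 1) = 44.7402 kJ

44.7402 kJ


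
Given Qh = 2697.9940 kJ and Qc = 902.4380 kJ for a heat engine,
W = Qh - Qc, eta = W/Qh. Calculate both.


W = 2697.9940 - 902.4380 = 1795.5560 kJ
eta = 1795.5560 / 2697.9940 = 0.6655 = 66.5515%

W = 1795.5560 kJ, eta = 66.5515%


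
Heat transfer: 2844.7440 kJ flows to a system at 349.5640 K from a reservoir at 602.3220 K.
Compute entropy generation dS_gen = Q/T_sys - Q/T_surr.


dS_sys = 2844.7440/349.5640 = 8.1380 kJ/K
dS_surr = -2844.7440/602.3220 = -4.7230 kJ/K
dS_gen = 8.1380 - 4.7230 = 3.4150 kJ/K (irreversible)

dS_gen = 3.4150 kJ/K, irreversible


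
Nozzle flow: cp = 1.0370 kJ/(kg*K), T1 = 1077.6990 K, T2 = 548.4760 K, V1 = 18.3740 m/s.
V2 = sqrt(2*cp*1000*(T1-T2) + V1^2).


dT = 529.2230 K
2*cp*1000*dT = 1097608.5020
V1^2 = 337.6039
V2 = sqrt(1097946.1059) = 1047.8292 m/s

1047.8292 m/s


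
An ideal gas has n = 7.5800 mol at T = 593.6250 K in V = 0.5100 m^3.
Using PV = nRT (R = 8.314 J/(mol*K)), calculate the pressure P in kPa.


P = nRT/V = 7.5800 * 8.314 * 593.6250 / 0.5100
= 37410.3187 / 0.5100 = 73353.5661 Pa = 73.3536 kPa

73.3536 kPa


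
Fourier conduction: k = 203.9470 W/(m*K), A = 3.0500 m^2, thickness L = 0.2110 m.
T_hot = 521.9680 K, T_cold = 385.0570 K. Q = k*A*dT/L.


dT = 136.9110 K
Q = 203.9470 * 3.0500 * 136.9110 / 0.2110 = 403620.3438 W

403620.3438 W


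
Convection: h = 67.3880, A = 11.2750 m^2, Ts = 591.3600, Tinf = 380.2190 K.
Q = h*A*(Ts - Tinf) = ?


dT = 211.1410 K
Q = 67.3880 * 11.2750 * 211.1410 = 160424.8685 W

160424.8685 W


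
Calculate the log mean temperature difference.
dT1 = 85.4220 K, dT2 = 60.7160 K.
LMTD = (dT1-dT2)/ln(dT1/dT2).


dT1/dT2 = 1.4069
ln(dT1/dT2) = 0.3414
LMTD = 24.7060 / 0.3414 = 72.3675 K

72.3675 K


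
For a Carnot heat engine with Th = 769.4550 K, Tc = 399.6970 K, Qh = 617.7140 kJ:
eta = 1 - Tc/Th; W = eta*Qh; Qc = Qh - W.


eta = 1 - 399.6970/769.4550 = 0.4805
W = 0.4805 * 617.7140 = 296.8396 kJ
Qc = 617.7140 - 296.8396 = 320.8744 kJ

eta = 48.0545%, W = 296.8396 kJ, Qc = 320.8744 kJ


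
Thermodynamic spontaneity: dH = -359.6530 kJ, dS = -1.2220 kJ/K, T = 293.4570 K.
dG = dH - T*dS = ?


T*dS = 293.4570 * -1.2220 = -358.6045 kJ
dG = -359.6530 + 358.6045 = -1.0485 kJ (spontaneous)

dG = -1.0485 kJ, spontaneous


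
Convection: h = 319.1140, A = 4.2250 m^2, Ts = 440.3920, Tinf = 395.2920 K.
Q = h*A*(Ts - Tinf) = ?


dT = 45.1000 K
Q = 319.1140 * 4.2250 * 45.1000 = 60806.3749 W

60806.3749 W


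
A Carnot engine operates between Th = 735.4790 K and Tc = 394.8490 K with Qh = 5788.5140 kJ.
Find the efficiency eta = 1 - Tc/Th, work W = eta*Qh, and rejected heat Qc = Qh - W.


eta = 1 - 394.8490/735.4790 = 0.4631
W = 0.4631 * 5788.5140 = 2680.8944 kJ
Qc = 5788.5140 - 2680.8944 = 3107.6196 kJ

eta = 46.3140%, W = 2680.8944 kJ, Qc = 3107.6196 kJ


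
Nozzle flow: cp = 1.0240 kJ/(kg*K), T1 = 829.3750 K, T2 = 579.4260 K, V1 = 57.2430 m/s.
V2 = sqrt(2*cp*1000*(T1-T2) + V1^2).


dT = 249.9490 K
2*cp*1000*dT = 511895.5520
V1^2 = 3276.7610
V2 = sqrt(515172.3130) = 717.7551 m/s

717.7551 m/s


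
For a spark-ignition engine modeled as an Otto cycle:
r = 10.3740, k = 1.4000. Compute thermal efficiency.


r^(k-1) = 2.5491
eta = 1 - 1/2.5491 = 0.6077 = 60.7697%

60.7697%


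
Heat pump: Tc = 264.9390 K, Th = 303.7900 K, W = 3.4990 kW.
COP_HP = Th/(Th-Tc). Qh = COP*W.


COP = 303.7900 / 38.8510 = 7.8194
Qh = 7.8194 * 3.4990 = 27.3599 kW

COP = 7.8194, Qh = 27.3599 kW


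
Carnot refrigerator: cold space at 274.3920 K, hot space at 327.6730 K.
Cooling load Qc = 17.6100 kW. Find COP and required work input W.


COP = 274.3920 / 53.2810 = 5.1499
W = 17.6100 / 5.1499 = 3.4195 kW

COP = 5.1499, W = 3.4195 kW


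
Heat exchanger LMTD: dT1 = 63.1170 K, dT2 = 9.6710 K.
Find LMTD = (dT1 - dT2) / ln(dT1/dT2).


dT1/dT2 = 6.5264
ln(dT1/dT2) = 1.8759
LMTD = 53.4460 / 1.8759 = 28.4915 K

28.4915 K


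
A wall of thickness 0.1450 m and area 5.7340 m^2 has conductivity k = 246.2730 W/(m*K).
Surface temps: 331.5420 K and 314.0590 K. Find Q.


dT = 17.4830 K
Q = 246.2730 * 5.7340 * 17.4830 / 0.1450 = 170263.8482 W

170263.8482 W


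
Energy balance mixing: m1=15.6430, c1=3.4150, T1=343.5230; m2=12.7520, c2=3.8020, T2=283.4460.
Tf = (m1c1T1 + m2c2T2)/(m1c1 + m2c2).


num = 32093.6308
den = 101.9039
Tf = 314.9400 K

314.9400 K


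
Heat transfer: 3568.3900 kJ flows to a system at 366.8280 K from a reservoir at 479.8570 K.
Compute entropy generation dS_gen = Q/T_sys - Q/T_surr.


dS_sys = 3568.3900/366.8280 = 9.7277 kJ/K
dS_surr = -3568.3900/479.8570 = -7.4364 kJ/K
dS_gen = 9.7277 - 7.4364 = 2.2913 kJ/K (irreversible)

dS_gen = 2.2913 kJ/K, irreversible


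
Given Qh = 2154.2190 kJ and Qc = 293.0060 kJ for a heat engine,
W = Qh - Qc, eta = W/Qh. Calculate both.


W = 2154.2190 - 293.0060 = 1861.2130 kJ
eta = 1861.2130 / 2154.2190 = 0.8640 = 86.3985%

W = 1861.2130 kJ, eta = 86.3985%


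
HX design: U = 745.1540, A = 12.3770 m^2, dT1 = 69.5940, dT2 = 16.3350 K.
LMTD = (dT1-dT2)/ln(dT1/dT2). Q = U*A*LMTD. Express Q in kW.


LMTD = 36.7464 K
Q = 745.1540 * 12.3770 * 36.7464 = 338903.2034 W = 338.9032 kW

338.9032 kW


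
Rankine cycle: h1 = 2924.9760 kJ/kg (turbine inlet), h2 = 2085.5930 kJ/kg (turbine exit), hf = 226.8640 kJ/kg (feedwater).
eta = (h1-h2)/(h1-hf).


W = 839.3830 kJ/kg
Q_in = 2698.1120 kJ/kg
eta = 0.3111 = 31.1100%

eta = 31.1100%


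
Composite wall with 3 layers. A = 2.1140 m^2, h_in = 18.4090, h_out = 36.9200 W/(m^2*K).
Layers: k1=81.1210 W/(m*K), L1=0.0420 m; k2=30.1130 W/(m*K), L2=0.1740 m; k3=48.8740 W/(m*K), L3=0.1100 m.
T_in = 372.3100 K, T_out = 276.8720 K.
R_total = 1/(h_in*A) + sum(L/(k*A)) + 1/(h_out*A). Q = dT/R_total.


R_conv_in = 1/(18.4090*2.1140) = 0.0257
R_1 = 0.0420/(81.1210*2.1140) = 0.0002
R_2 = 0.1740/(30.1130*2.1140) = 0.0027
R_3 = 0.1100/(48.8740*2.1140) = 0.0011
R_conv_out = 1/(36.9200*2.1140) = 0.0128
R_total = 0.0426 K/W
Q = 95.4380 / 0.0426 = 2242.8911 W

R_total = 0.0426 K/W, Q = 2242.8911 W


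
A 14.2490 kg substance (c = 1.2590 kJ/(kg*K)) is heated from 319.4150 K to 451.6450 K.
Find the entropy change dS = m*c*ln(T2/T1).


T2/T1 = 1.4140
ln(T2/T1) = 0.3464
dS = 14.2490 * 1.2590 * 0.3464 = 6.2143 kJ/K

6.2143 kJ/K


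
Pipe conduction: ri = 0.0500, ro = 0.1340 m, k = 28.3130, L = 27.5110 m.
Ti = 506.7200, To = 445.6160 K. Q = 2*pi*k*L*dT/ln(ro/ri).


dT = 61.1040 K
ln(ro/ri) = 0.9858
Q = 2*pi*28.3130*27.5110*61.1040 / 0.9858 = 303351.0920 W

303351.0920 W


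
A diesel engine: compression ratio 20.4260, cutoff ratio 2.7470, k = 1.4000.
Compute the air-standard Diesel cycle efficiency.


r^(k-1) = 3.3425
rc^k = 4.1153
eta = 0.6189 = 61.8929%

61.8929%


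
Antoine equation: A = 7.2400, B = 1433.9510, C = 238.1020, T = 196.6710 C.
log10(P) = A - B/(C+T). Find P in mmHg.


C+T = 434.7730
B/(C+T) = 3.2982
log10(P) = 7.2400 - 3.2982 = 3.9418
P = 10^3.9418 = 8746.6110 mmHg

8746.6110 mmHg


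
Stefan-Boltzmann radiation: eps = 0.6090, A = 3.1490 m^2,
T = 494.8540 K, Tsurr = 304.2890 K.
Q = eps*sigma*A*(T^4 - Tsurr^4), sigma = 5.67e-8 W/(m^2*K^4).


T^4 = 5.9966e+10
Tsurr^4 = 8.5732e+09
Q = 0.6090 * 5.67e-8 * 3.1490 * 5.1393e+10 = 5588.2876 W

5588.2876 W


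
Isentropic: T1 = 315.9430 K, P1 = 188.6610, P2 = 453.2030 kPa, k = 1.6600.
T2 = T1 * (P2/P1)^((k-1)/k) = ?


(k-1)/k = 0.3976
(P2/P1)^exp = 1.4169
T2 = 315.9430 * 1.4169 = 447.6472 K

447.6472 K


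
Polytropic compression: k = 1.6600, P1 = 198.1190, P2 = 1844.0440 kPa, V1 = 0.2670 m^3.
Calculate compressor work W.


(k-1)/k = 0.3976
(P2/P1)^exp = 2.4277
W = 2.5152 * 198.1190 * 0.2670 * (2.4277 - 1) = 189.9560 kJ

189.9560 kJ


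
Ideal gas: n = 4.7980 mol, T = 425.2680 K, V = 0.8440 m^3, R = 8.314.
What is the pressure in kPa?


P = nRT/V = 4.7980 * 8.314 * 425.2680 / 0.8440
= 16964.1838 / 0.8440 = 20099.7438 Pa = 20.0997 kPa

20.0997 kPa


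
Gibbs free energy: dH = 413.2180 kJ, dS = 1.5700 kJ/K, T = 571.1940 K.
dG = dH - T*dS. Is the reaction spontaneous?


T*dS = 571.1940 * 1.5700 = 896.7746 kJ
dG = 413.2180 - 896.7746 = -483.5566 kJ (spontaneous)

dG = -483.5566 kJ, spontaneous


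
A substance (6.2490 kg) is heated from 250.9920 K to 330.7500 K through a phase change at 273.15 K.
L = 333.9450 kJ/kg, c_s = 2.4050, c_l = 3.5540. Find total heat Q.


Q1 (sensible, solid) = 6.2490 * 2.4050 * 22.1580 = 333.0091 kJ
Q2 (latent) = 6.2490 * 333.9450 = 2086.8223 kJ
Q3 (sensible, liquid) = 6.2490 * 3.5540 * 57.6000 = 1279.2353 kJ
Q_total = 3699.0667 kJ

3699.0667 kJ


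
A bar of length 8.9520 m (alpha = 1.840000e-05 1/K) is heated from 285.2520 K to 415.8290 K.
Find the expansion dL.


dT = 130.5770 K
dL = 1.840000e-05 * 8.9520 * 130.5770 = 0.021508 m
L_final = 8.973508 m

dL = 0.021508 m


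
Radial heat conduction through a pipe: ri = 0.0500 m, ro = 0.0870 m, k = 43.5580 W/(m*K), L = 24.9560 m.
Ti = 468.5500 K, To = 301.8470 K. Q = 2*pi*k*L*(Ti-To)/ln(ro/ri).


dT = 166.7030 K
ln(ro/ri) = 0.5539
Q = 2*pi*43.5580*24.9560*166.7030 / 0.5539 = 2055637.3433 W

2055637.3433 W


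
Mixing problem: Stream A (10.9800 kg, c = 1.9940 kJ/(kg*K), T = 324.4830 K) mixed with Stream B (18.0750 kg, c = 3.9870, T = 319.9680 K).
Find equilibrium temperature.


num = 30162.7717
den = 93.9591
Tf = 321.0201 K

321.0201 K


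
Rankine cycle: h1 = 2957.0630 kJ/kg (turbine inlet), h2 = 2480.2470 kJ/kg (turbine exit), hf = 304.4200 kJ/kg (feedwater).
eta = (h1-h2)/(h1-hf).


W = 476.8160 kJ/kg
Q_in = 2652.6430 kJ/kg
eta = 0.1798 = 17.9751%

eta = 17.9751%


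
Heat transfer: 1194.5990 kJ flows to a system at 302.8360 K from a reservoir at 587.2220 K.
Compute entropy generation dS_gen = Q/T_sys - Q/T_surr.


dS_sys = 1194.5990/302.8360 = 3.9447 kJ/K
dS_surr = -1194.5990/587.2220 = -2.0343 kJ/K
dS_gen = 3.9447 - 2.0343 = 1.9104 kJ/K (irreversible)

dS_gen = 1.9104 kJ/K, irreversible


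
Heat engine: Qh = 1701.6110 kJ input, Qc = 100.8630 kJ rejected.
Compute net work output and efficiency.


W = 1701.6110 - 100.8630 = 1600.7480 kJ
eta = 1600.7480 / 1701.6110 = 0.9407 = 94.0725%

W = 1600.7480 kJ, eta = 94.0725%


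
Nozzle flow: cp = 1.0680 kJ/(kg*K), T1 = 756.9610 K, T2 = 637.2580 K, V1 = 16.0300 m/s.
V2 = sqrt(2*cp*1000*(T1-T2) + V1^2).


dT = 119.7030 K
2*cp*1000*dT = 255685.6080
V1^2 = 256.9609
V2 = sqrt(255942.5689) = 505.9077 m/s

505.9077 m/s


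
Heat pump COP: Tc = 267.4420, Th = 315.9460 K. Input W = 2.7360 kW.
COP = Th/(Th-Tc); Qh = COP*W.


COP = 315.9460 / 48.5040 = 6.5138
Qh = 6.5138 * 2.7360 = 17.8218 kW

COP = 6.5138, Qh = 17.8218 kW


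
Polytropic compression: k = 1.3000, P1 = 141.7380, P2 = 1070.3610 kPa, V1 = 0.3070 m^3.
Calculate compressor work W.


(k-1)/k = 0.2308
(P2/P1)^exp = 1.5945
W = 4.3333 * 141.7380 * 0.3070 * (1.5945 - 1) = 112.0989 kJ

112.0989 kJ


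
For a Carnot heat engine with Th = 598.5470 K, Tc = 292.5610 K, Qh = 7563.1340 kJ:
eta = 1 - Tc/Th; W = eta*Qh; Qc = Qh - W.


eta = 1 - 292.5610/598.5470 = 0.5112
W = 0.5112 * 7563.1340 = 3866.3850 kJ
Qc = 7563.1340 - 3866.3850 = 3696.7490 kJ

eta = 51.1215%, W = 3866.3850 kJ, Qc = 3696.7490 kJ


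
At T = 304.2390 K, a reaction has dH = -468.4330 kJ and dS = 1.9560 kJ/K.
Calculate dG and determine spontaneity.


T*dS = 304.2390 * 1.9560 = 595.0915 kJ
dG = -468.4330 - 595.0915 = -1063.5245 kJ (spontaneous)

dG = -1063.5245 kJ, spontaneous


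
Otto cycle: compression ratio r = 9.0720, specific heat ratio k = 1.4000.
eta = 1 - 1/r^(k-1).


r^(k-1) = 2.4159
eta = 1 - 1/2.4159 = 0.5861 = 58.6078%

58.6078%


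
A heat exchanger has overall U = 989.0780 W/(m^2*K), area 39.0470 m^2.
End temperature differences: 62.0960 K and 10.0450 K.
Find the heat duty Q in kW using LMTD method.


LMTD = 28.5742 K
Q = 989.0780 * 39.0470 * 28.5742 = 1103551.7568 W = 1103.5518 kW

1103.5518 kW


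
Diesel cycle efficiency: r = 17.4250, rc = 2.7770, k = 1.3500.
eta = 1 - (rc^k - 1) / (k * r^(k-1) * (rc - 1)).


r^(k-1) = 2.7190
rc^k = 3.9703
eta = 0.5446 = 54.4620%

54.4620%


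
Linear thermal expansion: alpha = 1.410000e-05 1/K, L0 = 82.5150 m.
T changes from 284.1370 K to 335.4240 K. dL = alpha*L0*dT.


dT = 51.2870 K
dL = 1.410000e-05 * 82.5150 * 51.2870 = 0.059670 m
L_final = 82.574670 m

dL = 0.059670 m


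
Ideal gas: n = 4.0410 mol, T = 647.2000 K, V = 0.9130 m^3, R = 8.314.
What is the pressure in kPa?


P = nRT/V = 4.0410 * 8.314 * 647.2000 / 0.9130
= 21743.8969 / 0.9130 = 23815.8783 Pa = 23.8159 kPa

23.8159 kPa


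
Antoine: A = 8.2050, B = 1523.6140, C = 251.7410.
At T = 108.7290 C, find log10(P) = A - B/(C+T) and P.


C+T = 360.4700
B/(C+T) = 4.2267
log10(P) = 8.2050 - 4.2267 = 3.9783
P = 10^3.9783 = 9511.6779 mmHg

9511.6779 mmHg


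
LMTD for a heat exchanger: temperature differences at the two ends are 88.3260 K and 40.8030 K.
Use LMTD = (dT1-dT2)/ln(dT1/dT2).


dT1/dT2 = 2.1647
ln(dT1/dT2) = 0.7723
LMTD = 47.5230 / 0.7723 = 61.5361 K

61.5361 K


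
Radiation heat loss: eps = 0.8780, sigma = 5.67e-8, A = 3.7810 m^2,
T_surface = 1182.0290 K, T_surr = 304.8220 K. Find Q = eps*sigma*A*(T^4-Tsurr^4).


T^4 = 1.9521e+12
Tsurr^4 = 8.6335e+09
Q = 0.8780 * 5.67e-8 * 3.7810 * 1.9435e+12 = 365823.6936 W

365823.6936 W


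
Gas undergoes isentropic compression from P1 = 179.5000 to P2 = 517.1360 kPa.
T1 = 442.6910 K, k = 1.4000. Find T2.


(k-1)/k = 0.2857
(P2/P1)^exp = 1.3530
T2 = 442.6910 * 1.3530 = 598.9601 K

598.9601 K


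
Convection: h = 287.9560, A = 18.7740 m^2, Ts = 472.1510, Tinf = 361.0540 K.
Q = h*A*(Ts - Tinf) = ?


dT = 111.0970 K
Q = 287.9560 * 18.7740 * 111.0970 = 600599.9301 W

600599.9301 W


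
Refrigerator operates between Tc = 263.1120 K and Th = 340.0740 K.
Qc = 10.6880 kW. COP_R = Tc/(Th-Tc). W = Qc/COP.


COP = 263.1120 / 76.9620 = 3.4187
W = 10.6880 / 3.4187 = 3.1263 kW

COP = 3.4187, W = 3.1263 kW


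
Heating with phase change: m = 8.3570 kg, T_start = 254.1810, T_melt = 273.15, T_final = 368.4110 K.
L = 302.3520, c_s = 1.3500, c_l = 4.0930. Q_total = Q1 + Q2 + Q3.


Q1 (sensible, solid) = 8.3570 * 1.3500 * 18.9690 = 214.0073 kJ
Q2 (latent) = 8.3570 * 302.3520 = 2526.7557 kJ
Q3 (sensible, liquid) = 8.3570 * 4.0930 * 95.2610 = 3258.4217 kJ
Q_total = 5999.1846 kJ

5999.1846 kJ


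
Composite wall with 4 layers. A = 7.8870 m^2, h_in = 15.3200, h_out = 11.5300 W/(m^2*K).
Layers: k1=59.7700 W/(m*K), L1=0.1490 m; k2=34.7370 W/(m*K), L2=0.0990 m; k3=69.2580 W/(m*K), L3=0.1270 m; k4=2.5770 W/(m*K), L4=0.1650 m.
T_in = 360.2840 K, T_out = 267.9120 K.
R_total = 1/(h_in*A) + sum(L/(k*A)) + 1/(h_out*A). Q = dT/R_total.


R_conv_in = 1/(15.3200*7.8870) = 0.0083
R_1 = 0.1490/(59.7700*7.8870) = 0.0003
R_2 = 0.0990/(34.7370*7.8870) = 0.0004
R_3 = 0.1270/(69.2580*7.8870) = 0.0002
R_4 = 0.1650/(2.5770*7.8870) = 0.0081
R_conv_out = 1/(11.5300*7.8870) = 0.0110
R_total = 0.0283 K/W
Q = 92.3720 / 0.0283 = 3263.9280 W

R_total = 0.0283 K/W, Q = 3263.9280 W


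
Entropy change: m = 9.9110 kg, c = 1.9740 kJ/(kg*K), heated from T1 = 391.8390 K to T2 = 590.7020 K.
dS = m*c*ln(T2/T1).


T2/T1 = 1.5075
ln(T2/T1) = 0.4105
dS = 9.9110 * 1.9740 * 0.4105 = 8.0304 kJ/K

8.0304 kJ/K


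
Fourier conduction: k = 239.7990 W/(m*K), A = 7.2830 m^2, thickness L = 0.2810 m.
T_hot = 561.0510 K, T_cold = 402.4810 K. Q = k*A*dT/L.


dT = 158.5700 K
Q = 239.7990 * 7.2830 * 158.5700 / 0.2810 = 985535.7526 W

985535.7526 W


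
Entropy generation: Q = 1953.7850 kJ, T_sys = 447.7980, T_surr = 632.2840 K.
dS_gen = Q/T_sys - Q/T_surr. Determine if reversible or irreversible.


dS_sys = 1953.7850/447.7980 = 4.3631 kJ/K
dS_surr = -1953.7850/632.2840 = -3.0900 kJ/K
dS_gen = 4.3631 - 3.0900 = 1.2731 kJ/K (irreversible)

dS_gen = 1.2731 kJ/K, irreversible


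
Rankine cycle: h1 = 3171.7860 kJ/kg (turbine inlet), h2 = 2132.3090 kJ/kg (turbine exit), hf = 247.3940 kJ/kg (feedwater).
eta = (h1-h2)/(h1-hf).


W = 1039.4770 kJ/kg
Q_in = 2924.3920 kJ/kg
eta = 0.3555 = 35.5451%

eta = 35.5451%


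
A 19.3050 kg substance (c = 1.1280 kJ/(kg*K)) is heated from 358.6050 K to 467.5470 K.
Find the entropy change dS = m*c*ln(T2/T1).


T2/T1 = 1.3038
ln(T2/T1) = 0.2653
dS = 19.3050 * 1.1280 * 0.2653 = 5.7767 kJ/K

5.7767 kJ/K


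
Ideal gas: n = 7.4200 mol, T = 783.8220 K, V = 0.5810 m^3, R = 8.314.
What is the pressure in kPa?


P = nRT/V = 7.4200 * 8.314 * 783.8220 / 0.5810
= 48353.8851 / 0.5810 = 83225.2756 Pa = 83.2253 kPa

83.2253 kPa


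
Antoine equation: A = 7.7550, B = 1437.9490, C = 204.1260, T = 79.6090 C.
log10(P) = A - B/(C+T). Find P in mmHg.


C+T = 283.7350
B/(C+T) = 5.0679
log10(P) = 7.7550 - 5.0679 = 2.6871
P = 10^2.6871 = 486.4861 mmHg

486.4861 mmHg


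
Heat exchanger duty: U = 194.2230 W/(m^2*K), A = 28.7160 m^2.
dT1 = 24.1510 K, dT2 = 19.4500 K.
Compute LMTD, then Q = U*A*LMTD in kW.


LMTD = 21.7158 K
Q = 194.2230 * 28.7160 * 21.7158 = 121115.4783 W = 121.1155 kW

121.1155 kW


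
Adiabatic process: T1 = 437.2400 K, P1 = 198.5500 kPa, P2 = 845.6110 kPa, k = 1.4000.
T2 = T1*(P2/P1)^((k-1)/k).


(k-1)/k = 0.2857
(P2/P1)^exp = 1.5129
T2 = 437.2400 * 1.5129 = 661.4851 K

661.4851 K


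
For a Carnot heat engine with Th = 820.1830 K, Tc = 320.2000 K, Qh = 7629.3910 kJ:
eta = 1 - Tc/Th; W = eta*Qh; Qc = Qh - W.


eta = 1 - 320.2000/820.1830 = 0.6096
W = 0.6096 * 7629.3910 = 4650.8716 kJ
Qc = 7629.3910 - 4650.8716 = 2978.5194 kJ

eta = 60.9599%, W = 4650.8716 kJ, Qc = 2978.5194 kJ


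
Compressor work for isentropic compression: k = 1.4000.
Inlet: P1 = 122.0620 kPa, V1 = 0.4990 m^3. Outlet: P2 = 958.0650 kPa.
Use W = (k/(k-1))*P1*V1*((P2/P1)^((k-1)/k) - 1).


(k-1)/k = 0.2857
(P2/P1)^exp = 1.8016
W = 3.5000 * 122.0620 * 0.4990 * (1.8016 - 1) = 170.8887 kJ

170.8887 kJ


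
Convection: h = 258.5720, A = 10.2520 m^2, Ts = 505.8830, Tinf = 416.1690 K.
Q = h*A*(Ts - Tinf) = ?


dT = 89.7140 K
Q = 258.5720 * 10.2520 * 89.7140 = 237821.0612 W

237821.0612 W


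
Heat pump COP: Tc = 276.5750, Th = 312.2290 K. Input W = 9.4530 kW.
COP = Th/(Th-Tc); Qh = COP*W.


COP = 312.2290 / 35.6540 = 8.7572
Qh = 8.7572 * 9.4530 = 82.7818 kW

COP = 8.7572, Qh = 82.7818 kW


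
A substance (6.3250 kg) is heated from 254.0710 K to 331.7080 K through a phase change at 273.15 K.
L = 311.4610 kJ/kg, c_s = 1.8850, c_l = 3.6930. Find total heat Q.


Q1 (sensible, solid) = 6.3250 * 1.8850 * 19.0790 = 227.4718 kJ
Q2 (latent) = 6.3250 * 311.4610 = 1969.9908 kJ
Q3 (sensible, liquid) = 6.3250 * 3.6930 * 58.5580 = 1367.8109 kJ
Q_total = 3565.2735 kJ

3565.2735 kJ


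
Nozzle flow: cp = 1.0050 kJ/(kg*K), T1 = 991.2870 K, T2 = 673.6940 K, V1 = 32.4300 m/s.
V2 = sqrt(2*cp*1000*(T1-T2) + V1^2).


dT = 317.5930 K
2*cp*1000*dT = 638361.9300
V1^2 = 1051.7049
V2 = sqrt(639413.6349) = 799.6334 m/s

799.6334 m/s


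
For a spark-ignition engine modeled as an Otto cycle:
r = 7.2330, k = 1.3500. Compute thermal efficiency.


r^(k-1) = 1.9988
eta = 1 - 1/1.9988 = 0.4997 = 49.9691%

49.9691%


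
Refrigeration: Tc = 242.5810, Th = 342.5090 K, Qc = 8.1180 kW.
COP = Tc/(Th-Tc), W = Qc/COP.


COP = 242.5810 / 99.9280 = 2.4276
W = 8.1180 / 2.4276 = 3.3441 kW

COP = 2.4276, W = 3.3441 kW


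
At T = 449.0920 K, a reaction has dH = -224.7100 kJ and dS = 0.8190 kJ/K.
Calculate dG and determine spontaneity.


T*dS = 449.0920 * 0.8190 = 367.8063 kJ
dG = -224.7100 - 367.8063 = -592.5163 kJ (spontaneous)

dG = -592.5163 kJ, spontaneous


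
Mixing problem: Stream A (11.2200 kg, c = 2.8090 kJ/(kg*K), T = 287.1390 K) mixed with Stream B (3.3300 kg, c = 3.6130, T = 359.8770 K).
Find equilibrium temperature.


num = 13379.5387
den = 43.5483
Tf = 307.2347 K

307.2347 K


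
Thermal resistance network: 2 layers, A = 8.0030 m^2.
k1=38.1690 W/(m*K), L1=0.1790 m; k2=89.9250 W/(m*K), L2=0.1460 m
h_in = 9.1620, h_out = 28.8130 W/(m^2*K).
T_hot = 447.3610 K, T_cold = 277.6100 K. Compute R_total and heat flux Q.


R_conv_in = 1/(9.1620*8.0030) = 0.0136
R_1 = 0.1790/(38.1690*8.0030) = 0.0006
R_2 = 0.1460/(89.9250*8.0030) = 0.0002
R_conv_out = 1/(28.8130*8.0030) = 0.0043
R_total = 0.0188 K/W
Q = 169.7510 / 0.0188 = 9046.7533 W

R_total = 0.0188 K/W, Q = 9046.7533 W


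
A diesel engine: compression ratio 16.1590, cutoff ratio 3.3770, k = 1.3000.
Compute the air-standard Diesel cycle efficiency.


r^(k-1) = 2.3042
rc^k = 4.8651
eta = 0.4572 = 45.7172%

45.7172%


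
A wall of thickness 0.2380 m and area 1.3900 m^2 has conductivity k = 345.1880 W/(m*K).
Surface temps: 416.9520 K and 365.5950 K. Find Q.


dT = 51.3570 K
Q = 345.1880 * 1.3900 * 51.3570 / 0.2380 = 103536.4284 W

103536.4284 W


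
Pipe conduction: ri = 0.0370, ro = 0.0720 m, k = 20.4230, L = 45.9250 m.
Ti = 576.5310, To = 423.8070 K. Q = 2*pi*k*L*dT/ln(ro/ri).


dT = 152.7240 K
ln(ro/ri) = 0.6657
Q = 2*pi*20.4230*45.9250*152.7240 / 0.6657 = 1351904.0086 W

1351904.0086 W


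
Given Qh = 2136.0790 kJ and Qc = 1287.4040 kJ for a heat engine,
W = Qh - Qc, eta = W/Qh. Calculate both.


W = 2136.0790 - 1287.4040 = 848.6750 kJ
eta = 848.6750 / 2136.0790 = 0.3973 = 39.7305%

W = 848.6750 kJ, eta = 39.7305%


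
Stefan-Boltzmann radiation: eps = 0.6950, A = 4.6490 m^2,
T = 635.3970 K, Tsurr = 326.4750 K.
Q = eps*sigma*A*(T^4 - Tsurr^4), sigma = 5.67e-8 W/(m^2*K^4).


T^4 = 1.6300e+11
Tsurr^4 = 1.1361e+10
Q = 0.6950 * 5.67e-8 * 4.6490 * 1.5164e+11 = 27779.9907 W

27779.9907 W


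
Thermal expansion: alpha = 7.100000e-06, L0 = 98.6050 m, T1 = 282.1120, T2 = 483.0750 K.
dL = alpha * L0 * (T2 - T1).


dT = 200.9630 K
dL = 7.100000e-06 * 98.6050 * 200.9630 = 0.140693 m
L_final = 98.745693 m

dL = 0.140693 m


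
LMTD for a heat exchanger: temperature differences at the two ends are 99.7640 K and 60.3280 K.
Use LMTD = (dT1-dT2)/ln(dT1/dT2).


dT1/dT2 = 1.6537
ln(dT1/dT2) = 0.5030
LMTD = 39.4360 / 0.5030 = 78.3999 K

78.3999 K


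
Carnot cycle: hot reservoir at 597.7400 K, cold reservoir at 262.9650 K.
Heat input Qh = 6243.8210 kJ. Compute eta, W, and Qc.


eta = 1 - 262.9650/597.7400 = 0.5601
W = 0.5601 * 6243.8210 = 3496.9639 kJ
Qc = 6243.8210 - 3496.9639 = 2746.8571 kJ

eta = 56.0068%, W = 3496.9639 kJ, Qc = 2746.8571 kJ


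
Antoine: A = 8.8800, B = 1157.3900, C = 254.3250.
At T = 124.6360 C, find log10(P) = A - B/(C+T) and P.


C+T = 378.9610
B/(C+T) = 3.0541
log10(P) = 8.8800 - 3.0541 = 5.8259
P = 10^5.8259 = 669709.1802 mmHg

669709.1802 mmHg


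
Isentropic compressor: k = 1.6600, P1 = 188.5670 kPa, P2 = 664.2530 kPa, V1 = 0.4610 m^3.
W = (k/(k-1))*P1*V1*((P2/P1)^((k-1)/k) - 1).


(k-1)/k = 0.3976
(P2/P1)^exp = 1.6498
W = 2.5152 * 188.5670 * 0.4610 * (1.6498 - 1) = 142.0711 kJ

142.0711 kJ


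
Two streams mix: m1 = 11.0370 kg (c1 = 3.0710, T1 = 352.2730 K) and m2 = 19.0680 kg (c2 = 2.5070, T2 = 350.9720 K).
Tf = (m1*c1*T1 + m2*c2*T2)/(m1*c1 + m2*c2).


num = 28717.8435
den = 81.6981
Tf = 351.5118 K

351.5118 K


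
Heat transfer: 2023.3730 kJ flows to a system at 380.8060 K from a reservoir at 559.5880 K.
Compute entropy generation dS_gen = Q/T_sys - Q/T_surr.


dS_sys = 2023.3730/380.8060 = 5.3134 kJ/K
dS_surr = -2023.3730/559.5880 = -3.6158 kJ/K
dS_gen = 5.3134 - 3.6158 = 1.6976 kJ/K (irreversible)

dS_gen = 1.6976 kJ/K, irreversible
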